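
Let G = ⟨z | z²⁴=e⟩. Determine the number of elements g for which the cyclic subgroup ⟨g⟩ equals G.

G is cyclic of order 24. An element generates G iff its order is 24, and a cyclic group of order 24 has exactly φ(24) = 8 such elements.

Answer: 8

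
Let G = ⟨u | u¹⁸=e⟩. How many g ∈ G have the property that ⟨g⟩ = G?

G is cyclic of order 18. An element generates G iff its order is 18, and a cyclic group of order 18 has exactly φ(18) = 6 such elements.

Answer: 6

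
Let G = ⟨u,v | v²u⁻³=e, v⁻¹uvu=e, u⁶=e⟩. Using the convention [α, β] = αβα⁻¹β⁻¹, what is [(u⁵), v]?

[(u⁵), v] = (u⁵)·v·(u⁵)⁻¹·v⁻¹.
  (u⁵) · v = u²v⁻¹
  (u²v⁻¹) · u = uv⁻¹
  (uv⁻¹) · (v⁻¹) = u⁴

Answer: u⁴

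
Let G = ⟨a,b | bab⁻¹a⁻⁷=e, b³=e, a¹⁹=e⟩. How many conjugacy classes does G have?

The conjugacy classes (representative and size) are:
  [e] (size 1), [a¹¹] (size 3), [a¹⁴] (size 3), [a⁶] (size 3), [a¹⁷] (size 3), [a¹²] (size 3), [a¹⁰] (size 3), [a²b] (size 19), [a¹⁸b²] (size 19).
Class equation: 1 + 3 + 3 + 3 + 3 + 3 + 3 + 19 + 19 = 57 = |G|. So G has 9 conjugacy classes.

Answer: 9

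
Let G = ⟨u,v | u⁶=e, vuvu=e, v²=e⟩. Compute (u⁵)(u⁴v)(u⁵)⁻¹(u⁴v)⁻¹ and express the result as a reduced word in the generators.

[(u⁵), (u⁴v)] = (u⁵)·(u⁴v)·(u⁵)⁻¹·(u⁴v)⁻¹.
  (u⁵) · (u⁴v) = u³v
  (u³v) · u = u²v
  (u²v) · (u⁴v) = u⁴

Answer: u⁴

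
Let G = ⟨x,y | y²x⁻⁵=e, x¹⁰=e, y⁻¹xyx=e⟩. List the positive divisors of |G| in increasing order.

|G| = 20 = 2² · 5. By Lagrange's theorem the order of any subgroup divides 20; the divisors of 20 are 1, 2, 4, 5, 10, 20.

Answer: 1, 2, 4, 5, 10, 20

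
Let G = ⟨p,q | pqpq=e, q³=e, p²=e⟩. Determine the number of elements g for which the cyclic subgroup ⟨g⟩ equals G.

⟨g⟩ = G would require ord(g) = |G| = 6, but the maximum element order in G is 3 < 6. So G is not cyclic and no single element generates it: the count is 0.

Answer: 0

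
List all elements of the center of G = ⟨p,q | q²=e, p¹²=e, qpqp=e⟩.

An element z ∈ Z(G) iff z commutes with every generator.
For example p⁶ is central: (p⁶)·p = p⁷ = p·(p⁶); (p⁶)·q = p⁶q = q·(p⁶).
Whereas p ∉ Z(G) since p·q = pq ≠ p¹¹q = q·p.
Checking each of the 24 elements this way gives Z(G) = {e, p⁶}, of order 2.

Answer: {e, p⁶}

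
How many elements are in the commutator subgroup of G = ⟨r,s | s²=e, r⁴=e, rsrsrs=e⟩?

G' = [G, G] is generated by all commutators. The generator-pair commutators are: [r, s] = r²sr.
The subgroup they normally generate is {e, r², rs, sr³, r²sr, r³s, r²sr³, sr, rsr², sr²s, r²sr²s, r³sr²}, of order 12.
Check: |G/G'| = 24/12 = 2 is the order of the abelianisation.

Answer: 12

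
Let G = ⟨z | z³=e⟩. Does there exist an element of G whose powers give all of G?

|G| = 3. The element z has order 3 (its powers give 3 distinct elements), so ⟨z⟩ = G and G is cyclic.

Answer: Yes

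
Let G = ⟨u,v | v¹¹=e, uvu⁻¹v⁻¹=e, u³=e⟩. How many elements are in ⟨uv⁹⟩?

|⟨uv⁹⟩| equals the order of uv⁹. Compute successive powers until reaching e:
  (uv⁹)¹ = uv⁹, (uv⁹)² = u²v⁷, (uv⁹)³ = v⁵, (uv⁹)⁴ = uv³, (uv⁹)⁵ = u²v, (uv⁹)⁶ = v¹⁰, (uv⁹)⁷ = uv⁸, (uv⁹)⁸ = u²v⁶, (uv⁹)⁹ = v⁴, (uv⁹)¹⁰ = uv², (uv⁹)¹¹ = u², (uv⁹)¹² = v⁹, (uv⁹)¹³ = uv⁷, (uv⁹)¹⁴ = u²v⁵, (uv⁹)¹⁵ = v³, (uv⁹)¹⁶ = uv, (uv⁹)¹⁷ = u²v¹⁰, (uv⁹)¹⁸ = v⁸, (uv⁹)¹⁹ = uv⁶, (uv⁹)²⁰ = u²v⁴, (uv⁹)²¹ = v², (uv⁹)²² = u, (uv⁹)²³ = u²v⁹, (uv⁹)²⁴ = v⁷, (uv⁹)²⁵ = uv⁵, (uv⁹)²⁶ = u²v³, (uv⁹)²⁷ = v, (uv⁹)²⁸ = uv¹⁰, (uv⁹)²⁹ = u²v⁸, (uv⁹)³⁰ = v⁶, (uv⁹)³¹ = uv⁴, (uv⁹)³² = u²v², (uv⁹)³³ = e.
The smallest positive k with (uv⁹)ᵏ = e is 33, so |⟨uv⁹⟩| = 33.

Answer: 33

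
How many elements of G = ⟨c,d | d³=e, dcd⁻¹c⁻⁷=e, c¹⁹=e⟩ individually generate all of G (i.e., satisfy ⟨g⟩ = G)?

⟨g⟩ = G would require ord(g) = |G| = 57, but the maximum element order in G is 19 < 57. So G is not cyclic and no single element generates it: the count is 0.

Answer: 0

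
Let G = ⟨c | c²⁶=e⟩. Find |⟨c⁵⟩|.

|⟨c⁵⟩| equals the order of c⁵. Compute successive powers until reaching e:
  (c⁵)¹ = c⁵, (c⁵)² = c¹⁰, (c⁵)³ = c¹⁵, (c⁵)⁴ = c²⁰, (c⁵)⁵ = c²⁵, (c⁵)⁶ = c⁴, (c⁵)⁷ = c⁹, (c⁵)⁸ = c¹⁴, (c⁵)⁹ = c¹⁹, (c⁵)¹⁰ = c²⁴, (c⁵)¹¹ = c³, (c⁵)¹² = c⁸, (c⁵)¹³ = c¹³, (c⁵)¹⁴ = c¹⁸, (c⁵)¹⁵ = c²³, (c⁵)¹⁶ = c², (c⁵)¹⁷ = c⁷, (c⁵)¹⁸ = c¹², (c⁵)¹⁹ = c¹⁷, (c⁵)²⁰ = c²², (c⁵)²¹ = c, (c⁵)²² = c⁶, (c⁵)²³ = c¹¹, (c⁵)²⁴ = c¹⁶, (c⁵)²⁵ = c²¹, (c⁵)²⁶ = e.
The smallest positive k with (c⁵)ᵏ = e is 26, so |⟨c⁵⟩| = 26.

Answer: 26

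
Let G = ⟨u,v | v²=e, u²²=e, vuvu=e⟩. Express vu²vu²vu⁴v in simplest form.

Multiply left to right, reducing at each step:
  v · u² = u²⁰v
  (u²⁰v) · v = u²⁰
  (u²⁰) · u² = e
  e · v = v
  v · u⁴ = u¹⁸v
  (u¹⁸v) · v = u¹⁸

Answer: u¹⁸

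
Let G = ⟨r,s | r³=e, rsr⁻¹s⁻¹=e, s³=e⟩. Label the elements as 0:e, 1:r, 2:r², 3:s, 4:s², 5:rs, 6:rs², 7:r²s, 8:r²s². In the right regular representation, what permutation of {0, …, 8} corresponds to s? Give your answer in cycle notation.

(0 3 4)(1 5 6)(2 7 8)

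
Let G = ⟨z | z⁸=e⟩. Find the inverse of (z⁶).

The order of (z⁶) is 4 (smallest k with (z⁶)ᵏ = e), so (z⁶)⁻¹ = (z⁶)³ = z².
Check: (z⁶) · (z²) → (z⁶) · z² = e, giving e as required.

Answer: z²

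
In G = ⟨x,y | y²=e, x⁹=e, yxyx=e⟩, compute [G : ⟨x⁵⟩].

First find ord(x⁵) by computing successive powers:
  (x⁵)¹ = x⁵, (x⁵)² = x, (x⁵)³ = x⁶, (x⁵)⁴ = x², (x⁵)⁵ = x⁷, (x⁵)⁶ = x³, (x⁵)⁷ = x⁸, (x⁵)⁸ = x⁴, (x⁵)⁹ = e.
So |⟨x⁵⟩| = ord(x⁵) = 9. With |G| = 18, by Lagrange [G : ⟨x⁵⟩] = 18/9 = 2.

Answer: 2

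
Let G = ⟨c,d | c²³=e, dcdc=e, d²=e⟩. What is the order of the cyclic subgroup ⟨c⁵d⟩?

|⟨c⁵d⟩| equals the order of c⁵d. Compute successive powers until reaching e:
  (c⁵d)¹ = c⁵d, (c⁵d)² = e.
The smallest positive k with (c⁵d)ᵏ = e is 2, so |⟨c⁵d⟩| = 2.

Answer: 2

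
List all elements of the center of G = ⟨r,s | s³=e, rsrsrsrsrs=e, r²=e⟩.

An element z ∈ Z(G) iff z commutes with every generator.
For example e is central: e·r = r = r·e; e·s = s = s·e.
Whereas r ∉ Z(G) since r·s = rs ≠ sr = s·r.
Checking each of the 60 elements this way gives Z(G) = {e}, of order 1.

Answer: {e}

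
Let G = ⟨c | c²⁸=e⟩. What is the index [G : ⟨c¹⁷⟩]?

First find ord(c¹⁷) by computing successive powers:
  (c¹⁷)¹ = c¹⁷, (c¹⁷)² = c⁶, (c¹⁷)³ = c²³, (c¹⁷)⁴ = c¹², (c¹⁷)⁵ = c, (c¹⁷)⁶ = c¹⁸, (c¹⁷)⁷ = c⁷, (c¹⁷)⁸ = c²⁴, (c¹⁷)⁹ = c¹³, (c¹⁷)¹⁰ = c², (c¹⁷)¹¹ = c¹⁹, (c¹⁷)¹² = c⁸, (c¹⁷)¹³ = c²⁵, (c¹⁷)¹⁴ = c¹⁴, (c¹⁷)¹⁵ = c³, (c¹⁷)¹⁶ = c²⁰, (c¹⁷)¹⁷ = c⁹, (c¹⁷)¹⁸ = c²⁶, (c¹⁷)¹⁹ = c¹⁵, (c¹⁷)²⁰ = c⁴, (c¹⁷)²¹ = c²¹, (c¹⁷)²² = c¹⁰, (c¹⁷)²³ = c²⁷, (c¹⁷)²⁴ = c¹⁶, (c¹⁷)²⁵ = c⁵, (c¹⁷)²⁶ = c²², (c¹⁷)²⁷ = c¹¹, (c¹⁷)²⁸ = e.
So |⟨c¹⁷⟩| = ord(c¹⁷) = 28. With |G| = 28, by Lagrange [G : ⟨c¹⁷⟩] = 28/28 = 1.

Answer: 1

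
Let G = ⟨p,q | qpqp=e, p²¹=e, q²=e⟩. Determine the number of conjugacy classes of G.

The conjugacy classes (representative and size) are:
  [e] (size 1), [p²⁰] (size 2), [p²] (size 2), [p³] (size 2), [p¹⁷] (size 2), [p⁵] (size 2), [p⁶] (size 2), [p⁷] (size 2), [p⁸] (size 2), [p⁹] (size 2), [p¹⁰] (size 2), [q] (size 21).
Class equation: 1 + 2 + 2 + 2 + 2 + 2 + 2 + 2 + 2 + 2 + 2 + 21 = 42 = |G|. So G has 12 conjugacy classes.

Answer: 12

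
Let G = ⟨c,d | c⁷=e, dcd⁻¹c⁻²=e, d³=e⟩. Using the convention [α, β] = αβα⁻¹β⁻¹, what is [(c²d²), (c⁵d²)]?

[(c²d²), (c⁵d²)] = (c²d²)·(c⁵d²)·(c²d²)⁻¹·(c⁵d²)⁻¹.
  (c²d²) · (c⁵d²) = cd
  (cd) · (c³d) = d²
  (d²) · (c⁴d) = c²

Answer: c²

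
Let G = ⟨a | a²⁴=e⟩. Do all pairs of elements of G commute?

G has a single generator, so G is cyclic and hence abelian.

Answer: Yes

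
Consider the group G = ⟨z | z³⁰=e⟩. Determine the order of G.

G is generated by a single element, so G is cyclic. The relator gives z³⁰ = e and no smaller power is forced to be e, so the 30 powers {e, z, z², z³, z⁴, z⁵, z⁶, z⁷, z⁸, z⁹, z²², z²³, z²¹, z²⁰, z²⁴, z²⁵, z²⁶, z²⁷, z²⁸, z²⁹, z¹², z¹³, z¹¹, z¹⁰, z¹⁴, z¹⁵, z¹⁶, z¹⁷, z¹⁸, z¹⁹} are distinct. Hence |G| = 30.

Answer: 30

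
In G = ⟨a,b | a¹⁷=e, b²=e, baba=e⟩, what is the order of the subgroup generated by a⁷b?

|⟨a⁷b⟩| equals the order of a⁷b. Compute successive powers until reaching e:
  (a⁷b)¹ = a⁷b, (a⁷b)² = e.
The smallest positive k with (a⁷b)ᵏ = e is 2, so |⟨a⁷b⟩| = 2.

Answer: 2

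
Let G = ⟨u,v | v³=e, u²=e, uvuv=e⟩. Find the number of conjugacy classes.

The conjugacy classes (representative and size) are:
  [e] (size 1), [uv²] (size 3), [v²] (size 2).
Class equation: 1 + 3 + 2 = 6 = |G|. So G has 3 conjugacy classes.

Answer: 3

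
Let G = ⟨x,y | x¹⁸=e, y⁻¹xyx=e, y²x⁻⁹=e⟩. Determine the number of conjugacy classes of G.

The conjugacy classes (representative and size) are:
  [e] (size 1), [x¹⁷] (size 2), [x¹⁶] (size 2), [x³] (size 2), [x¹⁴] (size 2), [x¹³] (size 2), [x¹²] (size 2), [x¹¹] (size 2), [x¹⁰] (size 2), [x⁹] (size 1), [x⁸y] (size 9), [xy] (size 9).
Class equation: 1 + 2 + 2 + 2 + 2 + 2 + 2 + 2 + 2 + 1 + 9 + 9 = 36 = |G|. So G has 12 conjugacy classes.

Answer: 12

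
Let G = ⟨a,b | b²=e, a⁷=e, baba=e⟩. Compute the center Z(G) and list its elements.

An element z ∈ Z(G) iff z commutes with every generator.
For example e is central: e·a = a = a·e; e·b = b = b·e.
Whereas a ∉ Z(G) since a·b = ab ≠ a⁶b = b·a.
Checking each of the 14 elements this way gives Z(G) = {e}, of order 1.

Answer: {e}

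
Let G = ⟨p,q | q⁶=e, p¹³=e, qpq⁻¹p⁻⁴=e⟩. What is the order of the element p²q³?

Compute successive powers until reaching e:
  (p²q³)¹ = p²q³, (p²q³)² = e.
The smallest positive k with (p²q³)ᵏ = e is 2.

Answer: 2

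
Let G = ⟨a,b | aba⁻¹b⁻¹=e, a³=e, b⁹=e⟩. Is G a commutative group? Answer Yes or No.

Each pair of generators commutes: a·b = ab = b·a. Since the generators pairwise commute, every element of G commutes with every other, so G is abelian.

Answer: Yes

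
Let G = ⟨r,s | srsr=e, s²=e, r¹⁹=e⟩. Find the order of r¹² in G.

Compute successive powers until reaching e:
  (r¹²)¹ = r¹², (r¹²)² = r⁵, (r¹²)³ = r¹⁷, (r¹²)⁴ = r¹⁰, (r¹²)⁵ = r³, (r¹²)⁶ = r¹⁵, (r¹²)⁷ = r⁸, (r¹²)⁸ = r, (r¹²)⁹ = r¹³, (r¹²)¹⁰ = r⁶, (r¹²)¹¹ = r¹⁸, (r¹²)¹² = r¹¹, (r¹²)¹³ = r⁴, (r¹²)¹⁴ = r¹⁶, (r¹²)¹⁵ = r⁹, (r¹²)¹⁶ = r², (r¹²)¹⁷ = r¹⁴, (r¹²)¹⁸ = r⁷, (r¹²)¹⁹ = e.
The smallest positive k with (r¹²)ᵏ = e is 19.

Answer: 19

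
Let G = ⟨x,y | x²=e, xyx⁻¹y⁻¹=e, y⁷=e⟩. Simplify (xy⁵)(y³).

Compute (xy⁵) · (y³) by multiplying left to right and reducing via the relations at each step:
  (xy⁵) · y³ = xy

Answer: xy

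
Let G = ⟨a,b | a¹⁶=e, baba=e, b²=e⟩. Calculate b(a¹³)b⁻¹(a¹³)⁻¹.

[b, (a¹³)] = b·(a¹³)·b⁻¹·(a¹³)⁻¹.
  b · (a¹³) = a³b
  (a³b) · b = a³
  (a³) · (a³) = a⁶

Answer: a⁶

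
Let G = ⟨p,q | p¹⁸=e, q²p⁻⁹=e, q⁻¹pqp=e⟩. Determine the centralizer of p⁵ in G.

⟨p⁵⟩ ⊆ C_G(p⁵) since powers of p⁵ commute with p⁵; so |C_G(p⁵)| ≥ |⟨p⁵⟩| = 18.
By orbit–stabilizer, |C_G(p⁵)| = |G| / |conj. class of p⁵| = 36 / 2 = 18.
The 18 elements commuting with p⁵ are {e, p, p², p³, p⁴, p⁵, p⁶, p⁷, p⁸, p⁹, p¹⁰, p¹¹, p¹², p¹³, p¹⁴, p¹⁵, p¹⁶, p¹⁷}.

Answer: {e, p, p², p³, p⁴, p⁵, p⁶, p⁷, p⁸, p⁹, p¹⁰, p¹¹, p¹², p¹³, p¹⁴, p¹⁵, p¹⁶, p¹⁷}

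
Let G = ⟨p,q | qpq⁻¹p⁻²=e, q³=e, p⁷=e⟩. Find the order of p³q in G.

Compute successive powers until reaching e:
  (p³q)¹ = p³q, (p³q)² = p²q², (p³q)³ = e.
The smallest positive k with (p³q)ᵏ = e is 3.

Answer: 3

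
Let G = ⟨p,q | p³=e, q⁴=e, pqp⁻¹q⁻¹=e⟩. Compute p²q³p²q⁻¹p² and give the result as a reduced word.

Multiply left to right, reducing at each step:
  (p²) · q³ = p²q³
  (p²q³) · p² = pq³
  (pq³) · q⁻¹ = pq²
  (pq²) · p² = q²

Answer: q²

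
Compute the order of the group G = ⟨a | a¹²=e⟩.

G is generated by a single element, so G is cyclic. The relator gives a¹² = e and no smaller power is forced to be e, so the 12 powers {a, e, a², a³, a⁴, a⁵, a⁶, a⁷, a⁸, a⁹, a¹¹, a¹⁰} are distinct. Hence |G| = 12.

Answer: 12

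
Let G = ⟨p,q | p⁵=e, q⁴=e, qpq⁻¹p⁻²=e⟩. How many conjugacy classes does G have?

The conjugacy classes (representative and size) are:
  [e] (size 1), [p⁴] (size 4), [p²q] (size 5), [q²] (size 5), [p³q³] (size 5).
Class equation: 1 + 4 + 5 + 5 + 5 = 20 = |G|. So G has 5 conjugacy classes.

Answer: 5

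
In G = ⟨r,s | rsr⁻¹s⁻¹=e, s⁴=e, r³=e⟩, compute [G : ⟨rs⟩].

First find ord(rs) by computing successive powers:
  (rs)¹ = rs, (rs)² = r²s², (rs)³ = s³, (rs)⁴ = r, (rs)⁵ = r²s, (rs)⁶ = s², (rs)⁷ = rs³, (rs)⁸ = r², (rs)⁹ = s, (rs)¹⁰ = rs², (rs)¹¹ = r²s³, (rs)¹² = e.
So |⟨rs⟩| = ord(rs) = 12. With |G| = 12, by Lagrange [G : ⟨rs⟩] = 12/12 = 1.

Answer: 1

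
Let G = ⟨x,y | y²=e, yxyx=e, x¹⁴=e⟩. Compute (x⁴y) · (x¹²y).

Compute (x⁴y) · (x¹²y) by multiplying left to right and reducing via the relations at each step:
  (x⁴y) · x¹² = x⁶y
  (x⁶y) · y = x⁶

Answer: x⁶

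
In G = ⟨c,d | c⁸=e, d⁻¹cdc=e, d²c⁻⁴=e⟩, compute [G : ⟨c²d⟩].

First find ord(c²d) by computing successive powers:
  (c²d)¹ = c²d, (c²d)² = c⁴, (c²d)³ = c²d⁻¹, (c²d)⁴ = e.
So |⟨c²d⟩| = ord(c²d) = 4. With |G| = 16, by Lagrange [G : ⟨c²d⟩] = 16/4 = 4.

Answer: 4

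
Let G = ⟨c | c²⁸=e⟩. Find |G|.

G is generated by a single element, so G is cyclic. The relator gives c²⁸ = e and no smaller power is forced to be e, so the 28 powers {c, e, c², c³, c⁴, c⁵, c⁶, c⁷, c⁸, c⁹, c²², c²³, c²¹, c²⁰, c²⁴, c²⁵, c²⁶, c²⁷, c¹², c¹³, c¹¹, c¹⁰, c¹⁴, c¹⁵, c¹⁶, c¹⁷, c¹⁸, c¹⁹} are distinct. Hence |G| = 28.

Answer: 28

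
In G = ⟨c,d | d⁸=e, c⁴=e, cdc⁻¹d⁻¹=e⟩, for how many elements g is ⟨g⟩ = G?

⟨g⟩ = G would require ord(g) = |G| = 32, but the maximum element order in G is 8 < 32. So G is not cyclic and no single element generates it: the count is 0.

Answer: 0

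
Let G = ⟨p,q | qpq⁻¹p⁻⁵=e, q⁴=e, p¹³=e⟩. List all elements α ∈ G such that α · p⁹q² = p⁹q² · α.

⟨p⁹q²⟩ ⊆ C_G(p⁹q²) since powers of p⁹q² commute with p⁹q²; so |C_G(p⁹q²)| ≥ |⟨p⁹q²⟩| = 2.
By orbit–stabilizer, |C_G(p⁹q²)| = |G| / |conj. class of p⁹q²| = 52 / 13 = 4.
The 4 elements commuting with p⁹q² are {e, pq³, p⁸q, p⁹q²}.

Answer: {e, pq³, p⁸q, p⁹q²}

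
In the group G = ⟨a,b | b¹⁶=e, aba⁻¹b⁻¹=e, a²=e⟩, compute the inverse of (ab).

The order of (ab) is 16 (smallest k with (ab)ᵏ = e), so (ab)⁻¹ = (ab)¹⁵ = ab¹⁵.
Check: (ab) · (ab¹⁵) → (ab) · a = b;   b · b¹⁵ = e, giving e as required.

Answer: ab¹⁵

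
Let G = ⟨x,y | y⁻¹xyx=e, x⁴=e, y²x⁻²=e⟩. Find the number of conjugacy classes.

The conjugacy classes (representative and size) are:
  [e] (size 1), [x³] (size 2), [x²] (size 1), [y⁻¹] (size 2), [xy⁻¹] (size 2).
Class equation: 1 + 2 + 1 + 2 + 2 = 8 = |G|. So G has 5 conjugacy classes.

Answer: 5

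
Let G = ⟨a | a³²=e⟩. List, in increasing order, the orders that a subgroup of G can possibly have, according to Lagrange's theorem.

|G| = 32 = 2⁵. By Lagrange's theorem the order of any subgroup divides 32; the divisors of 32 are 1, 2, 4, 8, 16, 32.

Answer: 1, 2, 4, 8, 16, 32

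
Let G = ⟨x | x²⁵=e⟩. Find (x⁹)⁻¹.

The order of (x⁹) is 25 (smallest k with (x⁹)ᵏ = e), so (x⁹)⁻¹ = (x⁹)²⁴ = x¹⁶.
Check: (x⁹) · (x¹⁶) → (x⁹) · x¹⁶ = e, giving e as required.

Answer: x¹⁶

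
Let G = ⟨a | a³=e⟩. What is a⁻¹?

The order of a is 3 (smallest k with aᵏ = e), so a⁻¹ = a² = a².
Check: a · (a²) → a · a² = e, giving e as required.

Answer: a²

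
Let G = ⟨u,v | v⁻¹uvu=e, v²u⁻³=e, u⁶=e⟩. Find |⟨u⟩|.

|⟨u⟩| equals the order of u. Compute successive powers until reaching e:
  u¹ = u, u² = u², u³ = u³, u⁴ = u⁴, u⁵ = u⁵, u⁶ = e.
The smallest positive k with uᵏ = e is 6, so |⟨u⟩| = 6.

Answer: 6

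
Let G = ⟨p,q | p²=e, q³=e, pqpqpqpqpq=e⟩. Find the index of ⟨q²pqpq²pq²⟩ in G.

First find ord(q²pqpq²pq²) by computing successive powers:
  (q²pqpq²pq²)¹ = q²pqpq²pq², (q²pqpq²pq²)² = qpqpq²pq, (q²pqpq²pq²)³ = e.
So |⟨q²pqpq²pq²⟩| = ord(q²pqpq²pq²) = 3. With |G| = 60, by Lagrange [G : ⟨q²pqpq²pq²⟩] = 60/3 = 20.

Answer: 20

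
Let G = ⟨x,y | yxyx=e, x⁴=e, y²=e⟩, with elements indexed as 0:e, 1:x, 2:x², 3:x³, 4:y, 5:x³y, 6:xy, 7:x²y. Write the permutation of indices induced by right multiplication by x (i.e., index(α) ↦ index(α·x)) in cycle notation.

(0 1 2 3)(4 5 7 6)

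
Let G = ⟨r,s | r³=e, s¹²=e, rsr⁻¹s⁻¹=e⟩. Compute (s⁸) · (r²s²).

Compute (s⁸) · (r²s²) by multiplying left to right and reducing via the relations at each step:
  (s⁸) · r² = r²s⁸
  (r²s⁸) · s² = r²s¹⁰

Answer: r²s¹⁰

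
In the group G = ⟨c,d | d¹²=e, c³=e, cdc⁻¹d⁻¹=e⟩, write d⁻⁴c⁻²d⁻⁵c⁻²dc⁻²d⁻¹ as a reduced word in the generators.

Multiply left to right, reducing at each step:
  (d⁸) · c⁻² = cd⁸
  (cd⁸) · d⁻⁵ = cd³
  (cd³) · c⁻² = c²d³
  (c²d³) · d = c²d⁴
  (c²d⁴) · c⁻² = d⁴
  (d⁴) · d⁻¹ = d³

Answer: d³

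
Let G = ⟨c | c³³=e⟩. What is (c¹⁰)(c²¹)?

Compute (c¹⁰) · (c²¹) by multiplying left to right and reducing via the relations at each step:
  (c¹⁰) · c²¹ = c³¹

Answer: c³¹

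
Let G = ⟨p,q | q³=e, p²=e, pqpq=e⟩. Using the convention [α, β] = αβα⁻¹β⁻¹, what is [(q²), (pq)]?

[(q²), (pq)] = (q²)·(pq)·(q²)⁻¹·(pq)⁻¹.
  (q²) · (pq) = pq²
  (pq²) · q = p
  p · (pq) = q

Answer: q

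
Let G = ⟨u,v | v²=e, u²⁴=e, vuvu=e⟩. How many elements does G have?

Enumerate words in the generators, reducing via the relations: the distinct elements are
  {e, u, v, uv, u², u³, u⁴, u⁵, u⁶, u⁷, u⁸, u⁹, u²v, u²², u²³, u²¹, u²⁰, u³v, u¹², u¹³, u¹¹, u¹⁰, u¹⁴, u¹⁵, u¹⁶, u¹⁷, u¹⁸, u¹⁹, u⁴v, u⁵v, u⁶v, u⁷v, u⁸v, u⁹v, u²²v, u²³v, u²¹v, u²⁰v, u¹²v, u¹³v, u¹¹v, u¹⁰v, u¹⁴v, u¹⁵v, u¹⁶v, u¹⁷v, u¹⁸v, u¹⁹v}.
No further products give new elements, so |G| = 48.

Answer: 48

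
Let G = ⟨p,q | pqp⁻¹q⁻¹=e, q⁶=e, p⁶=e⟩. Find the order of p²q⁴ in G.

Compute successive powers until reaching e:
  (p²q⁴)¹ = p²q⁴, (p²q⁴)² = p⁴q², (p²q⁴)³ = e.
The smallest positive k with (p²q⁴)ᵏ = e is 3.

Answer: 3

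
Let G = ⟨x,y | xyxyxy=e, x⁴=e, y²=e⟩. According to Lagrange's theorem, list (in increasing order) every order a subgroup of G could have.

|G| = 24 = 2³ · 3. By Lagrange's theorem the order of any subgroup divides 24; the divisors of 24 are 1, 2, 3, 4, 6, 8, 12, 24.

Answer: 1, 2, 3, 4, 6, 8, 12, 24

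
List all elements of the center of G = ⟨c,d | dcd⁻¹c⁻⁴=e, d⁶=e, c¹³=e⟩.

An element z ∈ Z(G) iff z commutes with every generator.
For example e is central: e·c = c = c·e; e·d = d = d·e.
Whereas c ∉ Z(G) since c·d = cd ≠ c⁴d = d·c.
Checking each of the 78 elements this way gives Z(G) = {e}, of order 1.

Answer: {e}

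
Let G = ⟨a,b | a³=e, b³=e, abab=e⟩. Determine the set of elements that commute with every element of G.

An element z ∈ Z(G) iff z commutes with every generator.
For example e is central: e·a = a = a·e; e·b = b = b·e.
Whereas a ∉ Z(G) since a·b = ab ≠ a²b² = b·a.
Checking each of the 12 elements this way gives Z(G) = {e}, of order 1.

Answer: {e}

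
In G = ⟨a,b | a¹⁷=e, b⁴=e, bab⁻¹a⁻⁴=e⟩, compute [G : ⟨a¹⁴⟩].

First find ord(a¹⁴) by computing successive powers:
  (a¹⁴)¹ = a¹⁴, (a¹⁴)² = a¹¹, (a¹⁴)³ = a⁸, (a¹⁴)⁴ = a⁵, (a¹⁴)⁵ = a², (a¹⁴)⁶ = a¹⁶, (a¹⁴)⁷ = a¹³, (a¹⁴)⁸ = a¹⁰, (a¹⁴)⁹ = a⁷, (a¹⁴)¹⁰ = a⁴, (a¹⁴)¹¹ = a, (a¹⁴)¹² = a¹⁵, (a¹⁴)¹³ = a¹², (a¹⁴)¹⁴ = a⁹, (a¹⁴)¹⁵ = a⁶, (a¹⁴)¹⁶ = a³, (a¹⁴)¹⁷ = e.
So |⟨a¹⁴⟩| = ord(a¹⁴) = 17. With |G| = 68, by Lagrange [G : ⟨a¹⁴⟩] = 68/17 = 4.

Answer: 4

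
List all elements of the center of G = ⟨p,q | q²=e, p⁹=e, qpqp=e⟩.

An element z ∈ Z(G) iff z commutes with every generator.
For example e is central: e·p = p = p·e; e·q = q = q·e.
Whereas p ∉ Z(G) since p·q = pq ≠ p⁸q = q·p.
Checking each of the 18 elements this way gives Z(G) = {e}, of order 1.

Answer: {e}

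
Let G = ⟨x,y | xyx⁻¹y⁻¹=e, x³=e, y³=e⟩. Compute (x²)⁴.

Compute successive powers of (x²), reducing at each step:
  (x²)²: (x²) · x² = x
  (x²)³: x · x² = e
  (x²)⁴: e · x² = x²

Answer: x²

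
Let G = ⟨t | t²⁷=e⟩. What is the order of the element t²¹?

Compute successive powers until reaching e:
  (t²¹)¹ = t²¹, (t²¹)² = t¹⁵, (t²¹)³ = t⁹, (t²¹)⁴ = t³, (t²¹)⁵ = t²⁴, (t²¹)⁶ = t¹⁸, (t²¹)⁷ = t¹², (t²¹)⁸ = t⁶, (t²¹)⁹ = e.
The smallest positive k with (t²¹)ᵏ = e is 9.

Answer: 9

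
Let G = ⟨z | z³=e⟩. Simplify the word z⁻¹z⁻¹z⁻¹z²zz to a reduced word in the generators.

Multiply left to right, reducing at each step:
  (z²) · z⁻¹ = z
  z · z⁻¹ = e
  e · z² = z²
  (z²) · z = e
  e · z = z

Answer: z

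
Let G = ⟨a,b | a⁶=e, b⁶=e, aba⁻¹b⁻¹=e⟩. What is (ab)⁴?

Compute successive powers of (ab), reducing at each step:
  (ab)²: (ab) · a = a²b;   (a²b) · b = a²b²
  (ab)³: (a²b²) · a = a³b²;   (a³b²) · b = a³b³
  (ab)⁴: (a³b³) · a = a⁴b³;   (a⁴b³) · b = a⁴b⁴

Answer: a⁴b⁴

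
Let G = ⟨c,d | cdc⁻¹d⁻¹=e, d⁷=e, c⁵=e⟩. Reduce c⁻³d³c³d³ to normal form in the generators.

Multiply left to right, reducing at each step:
  (c²) · d³ = c²d³
  (c²d³) · c³ = d³
  (d³) · d³ = d⁶

Answer: d⁶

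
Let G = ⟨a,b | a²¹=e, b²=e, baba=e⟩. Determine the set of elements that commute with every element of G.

An element z ∈ Z(G) iff z commutes with every generator.
For example e is central: e·a = a = a·e; e·b = b = b·e.
Whereas a ∉ Z(G) since a·b = ab ≠ a²⁰b = b·a.
Checking each of the 42 elements this way gives Z(G) = {e}, of order 1.

Answer: {e}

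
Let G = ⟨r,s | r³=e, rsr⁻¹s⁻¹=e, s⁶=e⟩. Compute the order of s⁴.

Compute successive powers until reaching e:
  (s⁴)¹ = s⁴, (s⁴)² = s², (s⁴)³ = e.
The smallest positive k with (s⁴)ᵏ = e is 3.

Answer: 3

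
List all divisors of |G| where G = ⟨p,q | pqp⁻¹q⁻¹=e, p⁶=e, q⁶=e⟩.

|G| = 36 = 2² · 3². By Lagrange's theorem the order of any subgroup divides 36; the divisors of 36 are 1, 2, 3, 4, 6, 9, 12, 18, 36.

Answer: 1, 2, 3, 4, 6, 9, 12, 18, 36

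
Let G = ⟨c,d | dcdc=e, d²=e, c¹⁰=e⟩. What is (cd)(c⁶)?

Compute (cd) · (c⁶) by multiplying left to right and reducing via the relations at each step:
  (cd) · c⁶ = c⁵d

Answer: c⁵d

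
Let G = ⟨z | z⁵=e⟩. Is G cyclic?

|G| = 5. The element z has order 5 (its powers give 5 distinct elements), so ⟨z⟩ = G and G is cyclic.

Answer: Yes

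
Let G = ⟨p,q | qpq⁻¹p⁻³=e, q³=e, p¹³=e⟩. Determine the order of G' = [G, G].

G' = [G, G] is generated by all commutators. The generator-pair commutators are: [p, q] = p¹¹.
The subgroup they normally generate is {e, p, p², p³, p⁴, p⁵, p⁶, p⁷, p⁸, p⁹, p¹⁰, p¹¹, p¹²}, of order 13.
Check: |G/G'| = 39/13 = 3 is the order of the abelianisation.

Answer: 13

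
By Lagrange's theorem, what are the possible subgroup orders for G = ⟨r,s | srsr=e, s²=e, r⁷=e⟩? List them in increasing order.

|G| = 14 = 2 · 7. By Lagrange's theorem the order of any subgroup divides 14; the divisors of 14 are 1, 2, 7, 14.

Answer: 1, 2, 7, 14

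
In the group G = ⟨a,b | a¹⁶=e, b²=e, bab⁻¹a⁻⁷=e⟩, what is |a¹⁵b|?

Compute successive powers until reaching e:
  (a¹⁵b)¹ = a¹⁵b, (a¹⁵b)² = a⁸, (a¹⁵b)³ = a⁷b, (a¹⁵b)⁴ = e.
The smallest positive k with (a¹⁵b)ᵏ = e is 4.

Answer: 4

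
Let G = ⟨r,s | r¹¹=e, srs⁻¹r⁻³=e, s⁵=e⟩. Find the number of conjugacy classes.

The conjugacy classes (representative and size) are:
  [e] (size 1), [r³] (size 5), [r⁶] (size 5), [r⁷s] (size 11), [r⁹s²] (size 11), [r⁷s³] (size 11), [r⁷s⁴] (size 11).
Class equation: 1 + 5 + 5 + 11 + 11 + 11 + 11 = 55 = |G|. So G has 7 conjugacy classes.

Answer: 7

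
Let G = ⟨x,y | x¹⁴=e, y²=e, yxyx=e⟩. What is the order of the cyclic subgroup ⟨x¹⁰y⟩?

|⟨x¹⁰y⟩| equals the order of x¹⁰y. Compute successive powers until reaching e:
  (x¹⁰y)¹ = x¹⁰y, (x¹⁰y)² = e.
The smallest positive k with (x¹⁰y)ᵏ = e is 2, so |⟨x¹⁰y⟩| = 2.

Answer: 2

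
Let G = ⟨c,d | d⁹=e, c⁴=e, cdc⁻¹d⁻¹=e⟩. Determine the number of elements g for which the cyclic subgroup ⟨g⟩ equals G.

G is cyclic of order 36. An element generates G iff its order is 36, and a cyclic group of order 36 has exactly φ(36) = 12 such elements.

Answer: 12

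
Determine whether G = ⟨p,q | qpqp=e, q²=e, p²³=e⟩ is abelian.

p·q = pq but q·p = p²²q, so p·q ≠ q·p and G is not abelian.

Answer: No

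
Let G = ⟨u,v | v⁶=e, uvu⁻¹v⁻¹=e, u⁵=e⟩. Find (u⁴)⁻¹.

The order of (u⁴) is 5 (smallest k with (u⁴)ᵏ = e), so (u⁴)⁻¹ = (u⁴)⁴ = u.
Check: (u⁴) · u → (u⁴) · u = e, giving e as required.

Answer: u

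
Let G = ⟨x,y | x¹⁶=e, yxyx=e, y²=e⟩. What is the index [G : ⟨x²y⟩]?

First find ord(x²y) by computing successive powers:
  (x²y)¹ = x²y, (x²y)² = e.
So |⟨x²y⟩| = ord(x²y) = 2. With |G| = 32, by Lagrange [G : ⟨x²y⟩] = 32/2 = 16.

Answer: 16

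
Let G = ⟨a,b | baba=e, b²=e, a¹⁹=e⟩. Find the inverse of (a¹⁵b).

The order of (a¹⁵b) is 2 (smallest k with (a¹⁵b)ᵏ = e), so (a¹⁵b)⁻¹ = (a¹⁵b)¹ = a¹⁵b.
Check: (a¹⁵b) · (a¹⁵b) → (a¹⁵b) · a¹⁵ = b;   b · b = e, giving e as required.

Answer: a¹⁵b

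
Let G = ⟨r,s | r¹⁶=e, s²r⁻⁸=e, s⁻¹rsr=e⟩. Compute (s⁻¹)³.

Compute successive powers of (s⁻¹), reducing at each step:
  (s⁻¹)²: (s⁻¹) · s⁻¹ = r⁸
  (s⁻¹)³: (r⁸) · s⁻¹ = s

Answer: s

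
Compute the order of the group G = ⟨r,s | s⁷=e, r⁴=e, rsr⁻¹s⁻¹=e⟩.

Enumerate words in the generators, reducing via the relations: the distinct elements are
  {e, r, s, rs, r², r³, s², s³, s⁴, s⁵, s⁶, rs², rs³, rs⁴, rs⁵, rs⁶, r²s, r³s, r²s², r²s³, r²s⁴, r²s⁵, r²s⁶, r³s², r³s³, r³s⁴, r³s⁵, r³s⁶}.
No further products give new elements, so |G| = 28.

Answer: 28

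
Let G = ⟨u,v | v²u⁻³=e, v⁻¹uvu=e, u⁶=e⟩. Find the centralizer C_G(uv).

⟨uv⟩ ⊆ C_G(uv) since powers of uv commute with uv; so |C_G(uv)| ≥ |⟨uv⟩| = 4.
By orbit–stabilizer, |C_G(uv)| = |G| / |conj. class of uv| = 12 / 3 = 4.
The 4 elements commuting with uv are {e, u³, uv, uv⁻¹}.

Answer: {e, u³, uv, uv⁻¹}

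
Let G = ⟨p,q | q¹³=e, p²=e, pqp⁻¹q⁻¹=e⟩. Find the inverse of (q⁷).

The order of (q⁷) is 13 (smallest k with (q⁷)ᵏ = e), so (q⁷)⁻¹ = (q⁷)¹² = q⁶.
Check: (q⁷) · (q⁶) → (q⁷) · q⁶ = e, giving e as required.

Answer: q⁶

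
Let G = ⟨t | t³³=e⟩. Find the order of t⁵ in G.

Compute successive powers until reaching e:
  (t⁵)¹ = t⁵, (t⁵)² = t¹⁰, (t⁵)³ = t¹⁵, (t⁵)⁴ = t²⁰, (t⁵)⁵ = t²⁵, (t⁵)⁶ = t³⁰, (t⁵)⁷ = t², (t⁵)⁸ = t⁷, (t⁵)⁹ = t¹², (t⁵)¹⁰ = t¹⁷, (t⁵)¹¹ = t²², (t⁵)¹² = t²⁷, (t⁵)¹³ = t³², (t⁵)¹⁴ = t⁴, (t⁵)¹⁵ = t⁹, (t⁵)¹⁶ = t¹⁴, (t⁵)¹⁷ = t¹⁹, (t⁵)¹⁸ = t²⁴, (t⁵)¹⁹ = t²⁹, (t⁵)²⁰ = t, (t⁵)²¹ = t⁶, (t⁵)²² = t¹¹, (t⁵)²³ = t¹⁶, (t⁵)²⁴ = t²¹, (t⁵)²⁵ = t²⁶, (t⁵)²⁶ = t³¹, (t⁵)²⁷ = t³, (t⁵)²⁸ = t⁸, (t⁵)²⁹ = t¹³, (t⁵)³⁰ = t¹⁸, (t⁵)³¹ = t²³, (t⁵)³² = t²⁸, (t⁵)³³ = e.
The smallest positive k with (t⁵)ᵏ = e is 33.

Answer: 33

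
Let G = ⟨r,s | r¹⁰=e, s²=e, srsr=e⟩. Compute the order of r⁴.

Compute successive powers until reaching e:
  (r⁴)¹ = r⁴, (r⁴)² = r⁸, (r⁴)³ = r², (r⁴)⁴ = r⁶, (r⁴)⁵ = e.
The smallest positive k with (r⁴)ᵏ = e is 5.

Answer: 5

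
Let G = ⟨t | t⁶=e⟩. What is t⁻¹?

The order of t is 6 (smallest k with tᵏ = e), so t⁻¹ = t⁵ = t⁵.
Check: t · (t⁵) → t · t⁵ = e, giving e as required.

Answer: t⁵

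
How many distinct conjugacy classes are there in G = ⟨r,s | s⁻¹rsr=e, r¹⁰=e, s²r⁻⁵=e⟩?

The conjugacy classes (representative and size) are:
  [e] (size 1), [r] (size 2), [r⁸] (size 2), [r⁷] (size 2), [r⁴] (size 2), [r⁵] (size 1), [r⁴s] (size 5), [r²s⁻¹] (size 5).
Class equation: 1 + 2 + 2 + 2 + 2 + 1 + 5 + 5 = 20 = |G|. So G has 8 conjugacy classes.

Answer: 8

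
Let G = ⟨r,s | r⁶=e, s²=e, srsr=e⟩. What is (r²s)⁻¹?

The order of (r²s) is 2 (smallest k with (r²s)ᵏ = e), so (r²s)⁻¹ = (r²s)¹ = r²s.
Check: (r²s) · (r²s) → (r²s) · r² = s;   s · s = e, giving e as required.

Answer: r²s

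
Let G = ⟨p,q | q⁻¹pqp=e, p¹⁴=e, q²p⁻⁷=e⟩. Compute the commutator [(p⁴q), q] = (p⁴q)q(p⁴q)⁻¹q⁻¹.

[(p⁴q), q] = (p⁴q)·q·(p⁴q)⁻¹·q⁻¹.
  (p⁴q) · q = p¹¹
  (p¹¹) · (p⁴q⁻¹) = pq⁻¹
  (pq⁻¹) · (q⁻¹) = p⁸

Answer: p⁸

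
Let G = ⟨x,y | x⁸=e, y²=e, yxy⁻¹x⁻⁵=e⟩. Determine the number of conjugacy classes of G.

The conjugacy classes (representative and size) are:
  [e] (size 1), [x⁵] (size 2), [x²] (size 1), [x⁷] (size 2), [x⁴] (size 1), [x⁶] (size 1), [y] (size 2), [x⁵y] (size 2), [x²y] (size 2), [x³y] (size 2).
Class equation: 1 + 2 + 1 + 2 + 1 + 1 + 2 + 2 + 2 + 2 = 16 = |G|. So G has 10 conjugacy classes.

Answer: 10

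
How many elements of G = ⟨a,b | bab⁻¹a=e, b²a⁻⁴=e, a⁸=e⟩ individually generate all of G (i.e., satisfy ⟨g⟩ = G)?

⟨g⟩ = G would require ord(g) = |G| = 16, but the maximum element order in G is 8 < 16. So G is not cyclic and no single element generates it: the count is 0.

Answer: 0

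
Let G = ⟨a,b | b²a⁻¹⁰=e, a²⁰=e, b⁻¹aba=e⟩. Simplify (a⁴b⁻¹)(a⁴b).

Compute (a⁴b⁻¹) · (a⁴b) by multiplying left to right and reducing via the relations at each step:
  (a⁴b⁻¹) · a⁴ = b⁻¹
  (b⁻¹) · b = e

Answer: e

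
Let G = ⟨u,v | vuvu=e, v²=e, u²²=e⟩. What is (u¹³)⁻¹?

The order of (u¹³) is 22 (smallest k with (u¹³)ᵏ = e), so (u¹³)⁻¹ = (u¹³)²¹ = u⁹.
Check: (u¹³) · (u⁹) → (u¹³) · u⁹ = e, giving e as required.

Answer: u⁹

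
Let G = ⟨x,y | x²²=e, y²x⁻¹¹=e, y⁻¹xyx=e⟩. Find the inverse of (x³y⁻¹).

The order of (x³y⁻¹) is 4 (smallest k with (x³y⁻¹)ᵏ = e), so (x³y⁻¹)⁻¹ = (x³y⁻¹)³ = x³y.
Check: (x³y⁻¹) · (x³y) → (x³y⁻¹) · x³ = y⁻¹;   (y⁻¹) · y = e, giving e as required.

Answer: x³y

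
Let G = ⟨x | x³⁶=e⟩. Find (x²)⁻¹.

The order of (x²) is 18 (smallest k with (x²)ᵏ = e), so (x²)⁻¹ = (x²)¹⁷ = x³⁴.
Check: (x²) · (x³⁴) → (x²) · x³⁴ = e, giving e as required.

Answer: x³⁴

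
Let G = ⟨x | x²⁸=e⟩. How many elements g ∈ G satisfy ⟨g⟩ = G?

G is cyclic of order 28. An element generates G iff its order is 28, and a cyclic group of order 28 has exactly φ(28) = 12 such elements.

Answer: 12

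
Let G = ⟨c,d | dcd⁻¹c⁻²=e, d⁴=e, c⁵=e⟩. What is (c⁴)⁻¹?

The order of (c⁴) is 5 (smallest k with (c⁴)ᵏ = e), so (c⁴)⁻¹ = (c⁴)⁴ = c.
Check: (c⁴) · c → (c⁴) · c = e, giving e as required.

Answer: c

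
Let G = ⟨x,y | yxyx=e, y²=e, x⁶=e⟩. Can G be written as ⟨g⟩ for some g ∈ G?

Every cyclic group is abelian. But x·y = xy while y·x = x⁵y, so x·y ≠ y·x and G is not abelian. Hence G is not cyclic.

Answer: No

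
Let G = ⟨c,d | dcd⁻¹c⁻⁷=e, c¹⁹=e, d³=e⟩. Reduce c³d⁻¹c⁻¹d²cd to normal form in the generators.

Multiply left to right, reducing at each step:
  (c³) · d⁻¹ = c³d²
  (c³d²) · c⁻¹ = c¹¹d²
  (c¹¹d²) · d² = c¹¹d
  (c¹¹d) · c = c¹⁸d
  (c¹⁸d) · d = c¹⁸d²

Answer: c¹⁸d²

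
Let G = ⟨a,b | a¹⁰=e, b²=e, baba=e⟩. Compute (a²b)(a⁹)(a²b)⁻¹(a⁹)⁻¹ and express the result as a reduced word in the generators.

[(a²b), (a⁹)] = (a²b)·(a⁹)·(a²b)⁻¹·(a⁹)⁻¹.
  (a²b) · (a⁹) = a³b
  (a³b) · (a²b) = a
  a · a = a²

Answer: a²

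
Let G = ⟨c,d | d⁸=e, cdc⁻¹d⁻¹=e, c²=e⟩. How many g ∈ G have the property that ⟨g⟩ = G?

⟨g⟩ = G would require ord(g) = |G| = 16, but the maximum element order in G is 8 < 16. So G is not cyclic and no single element generates it: the count is 0.

Answer: 0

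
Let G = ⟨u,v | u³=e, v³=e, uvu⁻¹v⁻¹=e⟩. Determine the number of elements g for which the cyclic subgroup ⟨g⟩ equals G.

⟨g⟩ = G would require ord(g) = |G| = 9, but the maximum element order in G is 3 < 9. So G is not cyclic and no single element generates it: the count is 0.

Answer: 0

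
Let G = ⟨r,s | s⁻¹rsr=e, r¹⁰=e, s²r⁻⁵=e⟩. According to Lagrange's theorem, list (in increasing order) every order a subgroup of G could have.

|G| = 20 = 2² · 5. By Lagrange's theorem the order of any subgroup divides 20; the divisors of 20 are 1, 2, 4, 5, 10, 20.

Answer: 1, 2, 4, 5, 10, 20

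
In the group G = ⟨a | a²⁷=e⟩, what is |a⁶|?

Compute successive powers until reaching e:
  (a⁶)¹ = a⁶, (a⁶)² = a¹², (a⁶)³ = a¹⁸, (a⁶)⁴ = a²⁴, (a⁶)⁵ = a³, (a⁶)⁶ = a⁹, (a⁶)⁷ = a¹⁵, (a⁶)⁸ = a²¹, (a⁶)⁹ = e.
The smallest positive k with (a⁶)ᵏ = e is 9.

Answer: 9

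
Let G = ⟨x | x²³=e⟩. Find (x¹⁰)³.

Compute successive powers of (x¹⁰), reducing at each step:
  (x¹⁰)²: (x¹⁰) · x¹⁰ = x²⁰
  (x¹⁰)³: (x²⁰) · x¹⁰ = x⁷

Answer: x⁷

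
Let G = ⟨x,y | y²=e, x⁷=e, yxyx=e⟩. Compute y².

Compute successive powers of y, reducing at each step:
  y²: y · y = e

Answer: e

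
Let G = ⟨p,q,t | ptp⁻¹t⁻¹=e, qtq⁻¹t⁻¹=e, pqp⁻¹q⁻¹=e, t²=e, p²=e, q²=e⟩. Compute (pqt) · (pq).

Compute (pqt) · (pq) by multiplying left to right and reducing via the relations at each step:
  (pqt) · p = qt
  (qt) · q = t

Answer: t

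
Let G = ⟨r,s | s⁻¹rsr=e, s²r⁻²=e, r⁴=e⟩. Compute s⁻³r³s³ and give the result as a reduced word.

Multiply left to right, reducing at each step:
  s · r³ = rs
  (rs) · s³ = r

Answer: r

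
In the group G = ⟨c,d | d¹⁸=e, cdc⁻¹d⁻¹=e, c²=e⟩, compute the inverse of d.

The order of d is 18 (smallest k with dᵏ = e), so d⁻¹ = d¹⁷ = d¹⁷.
Check: d · (d¹⁷) → d · d¹⁷ = e, giving e as required.

Answer: d¹⁷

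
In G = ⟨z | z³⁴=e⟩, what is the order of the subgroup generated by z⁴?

|⟨z⁴⟩| equals the order of z⁴. Compute successive powers until reaching e:
  (z⁴)¹ = z⁴, (z⁴)² = z⁸, (z⁴)³ = z¹², (z⁴)⁴ = z¹⁶, (z⁴)⁵ = z²⁰, (z⁴)⁶ = z²⁴, (z⁴)⁷ = z²⁸, (z⁴)⁸ = z³², (z⁴)⁹ = z², (z⁴)¹⁰ = z⁶, (z⁴)¹¹ = z¹⁰, (z⁴)¹² = z¹⁴, (z⁴)¹³ = z¹⁸, (z⁴)¹⁴ = z²², (z⁴)¹⁵ = z²⁶, (z⁴)¹⁶ = z³⁰, (z⁴)¹⁷ = e.
The smallest positive k with (z⁴)ᵏ = e is 17, so |⟨z⁴⟩| = 17.

Answer: 17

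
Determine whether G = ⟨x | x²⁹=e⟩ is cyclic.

|G| = 29. The element x has order 29 (its powers give 29 distinct elements), so ⟨x⟩ = G and G is cyclic.

Answer: Yes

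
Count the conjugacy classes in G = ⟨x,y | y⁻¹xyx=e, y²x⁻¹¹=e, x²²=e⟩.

The conjugacy classes (representative and size) are:
  [e] (size 1), [x²¹] (size 2), [x²] (size 2), [x³] (size 2), [x¹⁸] (size 2), [x¹⁷] (size 2), [x⁶] (size 2), [x⁷] (size 2), [x⁸] (size 2), [x¹³] (size 2), [x¹²] (size 2), [x¹¹] (size 1), [x¹⁰y] (size 11), [x⁷y] (size 11).
Class equation: 1 + 2 + 2 + 2 + 2 + 2 + 2 + 2 + 2 + 2 + 2 + 1 + 11 + 11 = 44 = |G|. So G has 14 conjugacy classes.

Answer: 14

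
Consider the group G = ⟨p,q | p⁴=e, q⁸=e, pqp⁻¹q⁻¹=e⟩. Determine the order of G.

Enumerate words in the generators, reducing via the relations: the distinct elements are
  {e, p, q, pq, p², p³, q², q³, q⁴, q⁵, q⁶, q⁷, pq², pq³, pq⁴, pq⁵, pq⁶, pq⁷, p²q, p³q, p²q², p²q³, p²q⁴, p²q⁵, p²q⁶, p²q⁷, p³q², p³q³, p³q⁴, p³q⁵, p³q⁶, p³q⁷}.
No further products give new elements, so |G| = 32.

Answer: 32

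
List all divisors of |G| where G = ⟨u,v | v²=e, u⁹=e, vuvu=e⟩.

|G| = 18 = 2 · 3². By Lagrange's theorem the order of any subgroup divides 18; the divisors of 18 are 1, 2, 3, 6, 9, 18.

Answer: 1, 2, 3, 6, 9, 18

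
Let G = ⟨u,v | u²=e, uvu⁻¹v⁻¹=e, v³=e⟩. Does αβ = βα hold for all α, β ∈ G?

Each pair of generators commutes: u·v = uv = v·u. Since the generators pairwise commute, every element of G commutes with every other, so G is abelian.

Answer: Yes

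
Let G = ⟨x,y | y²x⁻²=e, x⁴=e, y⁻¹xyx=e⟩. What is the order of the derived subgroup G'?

G' = [G, G] is generated by all commutators. The generator-pair commutators are: [x, y] = x².
The subgroup they normally generate is {e, x²}, of order 2.
Check: |G/G'| = 8/2 = 4 is the order of the abelianisation.

Answer: 2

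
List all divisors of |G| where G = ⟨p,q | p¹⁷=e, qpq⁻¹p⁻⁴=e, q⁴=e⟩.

|G| = 68 = 2² · 17. By Lagrange's theorem the order of any subgroup divides 68; the divisors of 68 are 1, 2, 4, 17, 34, 68.

Answer: 1, 2, 4, 17, 34, 68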